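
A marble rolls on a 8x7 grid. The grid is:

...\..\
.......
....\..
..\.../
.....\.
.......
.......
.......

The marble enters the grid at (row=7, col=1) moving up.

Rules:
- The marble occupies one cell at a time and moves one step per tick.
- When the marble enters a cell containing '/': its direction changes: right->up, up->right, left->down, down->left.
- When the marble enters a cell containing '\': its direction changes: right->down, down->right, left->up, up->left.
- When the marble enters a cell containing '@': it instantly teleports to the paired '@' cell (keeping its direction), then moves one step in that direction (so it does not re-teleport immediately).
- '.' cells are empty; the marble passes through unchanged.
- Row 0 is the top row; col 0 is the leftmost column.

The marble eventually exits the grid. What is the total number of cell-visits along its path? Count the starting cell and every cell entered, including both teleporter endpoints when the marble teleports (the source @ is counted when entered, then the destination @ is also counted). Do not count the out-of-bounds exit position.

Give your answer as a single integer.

Answer: 8

Derivation:
Step 1: enter (7,1), '.' pass, move up to (6,1)
Step 2: enter (6,1), '.' pass, move up to (5,1)
Step 3: enter (5,1), '.' pass, move up to (4,1)
Step 4: enter (4,1), '.' pass, move up to (3,1)
Step 5: enter (3,1), '.' pass, move up to (2,1)
Step 6: enter (2,1), '.' pass, move up to (1,1)
Step 7: enter (1,1), '.' pass, move up to (0,1)
Step 8: enter (0,1), '.' pass, move up to (-1,1)
Step 9: at (-1,1) — EXIT via top edge, pos 1
Path length (cell visits): 8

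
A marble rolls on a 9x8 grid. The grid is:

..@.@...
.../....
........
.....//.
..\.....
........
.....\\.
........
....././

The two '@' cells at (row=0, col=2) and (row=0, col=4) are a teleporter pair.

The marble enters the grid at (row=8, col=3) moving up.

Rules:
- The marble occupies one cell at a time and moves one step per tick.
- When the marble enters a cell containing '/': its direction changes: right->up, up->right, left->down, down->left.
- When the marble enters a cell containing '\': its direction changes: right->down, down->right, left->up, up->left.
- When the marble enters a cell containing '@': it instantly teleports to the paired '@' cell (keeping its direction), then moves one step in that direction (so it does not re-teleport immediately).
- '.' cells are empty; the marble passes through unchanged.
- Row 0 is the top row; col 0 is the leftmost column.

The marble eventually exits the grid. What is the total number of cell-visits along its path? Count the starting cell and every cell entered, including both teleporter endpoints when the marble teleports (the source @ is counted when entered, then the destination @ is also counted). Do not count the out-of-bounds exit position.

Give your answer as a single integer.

Step 1: enter (8,3), '.' pass, move up to (7,3)
Step 2: enter (7,3), '.' pass, move up to (6,3)
Step 3: enter (6,3), '.' pass, move up to (5,3)
Step 4: enter (5,3), '.' pass, move up to (4,3)
Step 5: enter (4,3), '.' pass, move up to (3,3)
Step 6: enter (3,3), '.' pass, move up to (2,3)
Step 7: enter (2,3), '.' pass, move up to (1,3)
Step 8: enter (1,3), '/' deflects up->right, move right to (1,4)
Step 9: enter (1,4), '.' pass, move right to (1,5)
Step 10: enter (1,5), '.' pass, move right to (1,6)
Step 11: enter (1,6), '.' pass, move right to (1,7)
Step 12: enter (1,7), '.' pass, move right to (1,8)
Step 13: at (1,8) — EXIT via right edge, pos 1
Path length (cell visits): 12

Answer: 12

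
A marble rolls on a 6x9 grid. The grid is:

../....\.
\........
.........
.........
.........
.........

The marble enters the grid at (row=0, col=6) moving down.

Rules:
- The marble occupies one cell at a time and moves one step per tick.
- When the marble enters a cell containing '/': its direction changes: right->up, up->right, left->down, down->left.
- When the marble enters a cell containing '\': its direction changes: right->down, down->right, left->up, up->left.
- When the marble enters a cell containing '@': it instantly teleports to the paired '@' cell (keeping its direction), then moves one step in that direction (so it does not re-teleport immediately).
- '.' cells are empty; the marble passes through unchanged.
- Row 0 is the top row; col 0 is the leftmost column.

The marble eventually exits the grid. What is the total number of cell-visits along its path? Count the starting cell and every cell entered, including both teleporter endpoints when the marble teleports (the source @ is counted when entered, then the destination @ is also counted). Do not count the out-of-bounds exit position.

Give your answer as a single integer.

Step 1: enter (0,6), '.' pass, move down to (1,6)
Step 2: enter (1,6), '.' pass, move down to (2,6)
Step 3: enter (2,6), '.' pass, move down to (3,6)
Step 4: enter (3,6), '.' pass, move down to (4,6)
Step 5: enter (4,6), '.' pass, move down to (5,6)
Step 6: enter (5,6), '.' pass, move down to (6,6)
Step 7: at (6,6) — EXIT via bottom edge, pos 6
Path length (cell visits): 6

Answer: 6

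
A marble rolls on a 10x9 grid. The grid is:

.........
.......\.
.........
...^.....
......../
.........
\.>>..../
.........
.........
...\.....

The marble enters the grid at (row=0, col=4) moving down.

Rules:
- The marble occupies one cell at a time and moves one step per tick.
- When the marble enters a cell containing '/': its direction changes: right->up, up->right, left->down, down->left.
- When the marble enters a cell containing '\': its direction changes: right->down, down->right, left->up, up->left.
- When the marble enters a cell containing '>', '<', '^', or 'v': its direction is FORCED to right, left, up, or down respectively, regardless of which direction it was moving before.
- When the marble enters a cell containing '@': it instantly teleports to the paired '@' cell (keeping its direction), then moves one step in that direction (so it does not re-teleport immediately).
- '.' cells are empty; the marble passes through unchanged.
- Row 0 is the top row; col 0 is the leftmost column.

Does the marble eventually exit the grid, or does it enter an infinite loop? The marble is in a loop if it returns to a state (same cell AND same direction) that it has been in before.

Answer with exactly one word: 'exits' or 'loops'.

Answer: exits

Derivation:
Step 1: enter (0,4), '.' pass, move down to (1,4)
Step 2: enter (1,4), '.' pass, move down to (2,4)
Step 3: enter (2,4), '.' pass, move down to (3,4)
Step 4: enter (3,4), '.' pass, move down to (4,4)
Step 5: enter (4,4), '.' pass, move down to (5,4)
Step 6: enter (5,4), '.' pass, move down to (6,4)
Step 7: enter (6,4), '.' pass, move down to (7,4)
Step 8: enter (7,4), '.' pass, move down to (8,4)
Step 9: enter (8,4), '.' pass, move down to (9,4)
Step 10: enter (9,4), '.' pass, move down to (10,4)
Step 11: at (10,4) — EXIT via bottom edge, pos 4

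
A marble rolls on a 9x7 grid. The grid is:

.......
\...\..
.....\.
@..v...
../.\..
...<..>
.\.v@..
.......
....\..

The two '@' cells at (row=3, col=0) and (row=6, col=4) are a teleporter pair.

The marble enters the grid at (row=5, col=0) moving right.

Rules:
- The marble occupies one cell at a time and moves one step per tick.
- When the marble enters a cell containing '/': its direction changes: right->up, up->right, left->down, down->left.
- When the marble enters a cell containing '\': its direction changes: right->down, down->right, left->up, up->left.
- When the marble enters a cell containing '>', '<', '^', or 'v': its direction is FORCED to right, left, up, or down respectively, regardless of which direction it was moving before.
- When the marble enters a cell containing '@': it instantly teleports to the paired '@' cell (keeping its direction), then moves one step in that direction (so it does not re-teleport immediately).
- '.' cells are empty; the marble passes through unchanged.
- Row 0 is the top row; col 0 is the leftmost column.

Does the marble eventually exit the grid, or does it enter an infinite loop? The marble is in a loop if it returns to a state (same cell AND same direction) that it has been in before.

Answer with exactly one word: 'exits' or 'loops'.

Answer: exits

Derivation:
Step 1: enter (5,0), '.' pass, move right to (5,1)
Step 2: enter (5,1), '.' pass, move right to (5,2)
Step 3: enter (5,2), '.' pass, move right to (5,3)
Step 4: enter (5,3), '<' forces right->left, move left to (5,2)
Step 5: enter (5,2), '.' pass, move left to (5,1)
Step 6: enter (5,1), '.' pass, move left to (5,0)
Step 7: enter (5,0), '.' pass, move left to (5,-1)
Step 8: at (5,-1) — EXIT via left edge, pos 5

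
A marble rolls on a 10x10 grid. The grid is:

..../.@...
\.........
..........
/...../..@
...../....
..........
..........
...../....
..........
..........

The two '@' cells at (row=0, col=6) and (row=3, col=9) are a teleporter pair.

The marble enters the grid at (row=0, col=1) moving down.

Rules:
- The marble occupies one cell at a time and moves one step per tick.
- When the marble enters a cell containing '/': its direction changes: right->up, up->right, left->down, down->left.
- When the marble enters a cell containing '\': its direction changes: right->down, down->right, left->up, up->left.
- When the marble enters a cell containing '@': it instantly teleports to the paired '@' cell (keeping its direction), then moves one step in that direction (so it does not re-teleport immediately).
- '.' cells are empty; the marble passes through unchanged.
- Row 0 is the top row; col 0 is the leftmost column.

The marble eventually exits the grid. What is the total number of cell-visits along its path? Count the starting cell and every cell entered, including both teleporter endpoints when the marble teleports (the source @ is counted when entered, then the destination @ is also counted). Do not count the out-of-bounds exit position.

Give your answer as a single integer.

Answer: 10

Derivation:
Step 1: enter (0,1), '.' pass, move down to (1,1)
Step 2: enter (1,1), '.' pass, move down to (2,1)
Step 3: enter (2,1), '.' pass, move down to (3,1)
Step 4: enter (3,1), '.' pass, move down to (4,1)
Step 5: enter (4,1), '.' pass, move down to (5,1)
Step 6: enter (5,1), '.' pass, move down to (6,1)
Step 7: enter (6,1), '.' pass, move down to (7,1)
Step 8: enter (7,1), '.' pass, move down to (8,1)
Step 9: enter (8,1), '.' pass, move down to (9,1)
Step 10: enter (9,1), '.' pass, move down to (10,1)
Step 11: at (10,1) — EXIT via bottom edge, pos 1
Path length (cell visits): 10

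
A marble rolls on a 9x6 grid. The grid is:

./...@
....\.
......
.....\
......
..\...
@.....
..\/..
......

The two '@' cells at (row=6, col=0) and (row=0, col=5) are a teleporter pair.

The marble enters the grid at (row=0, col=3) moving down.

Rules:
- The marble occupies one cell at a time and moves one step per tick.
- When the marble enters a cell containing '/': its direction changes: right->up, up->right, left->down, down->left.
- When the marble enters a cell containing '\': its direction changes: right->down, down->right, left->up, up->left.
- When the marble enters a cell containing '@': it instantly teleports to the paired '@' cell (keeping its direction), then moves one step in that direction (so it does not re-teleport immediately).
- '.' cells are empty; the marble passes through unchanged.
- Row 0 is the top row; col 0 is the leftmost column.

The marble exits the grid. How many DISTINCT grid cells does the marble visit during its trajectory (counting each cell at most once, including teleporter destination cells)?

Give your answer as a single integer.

Answer: 13

Derivation:
Step 1: enter (0,3), '.' pass, move down to (1,3)
Step 2: enter (1,3), '.' pass, move down to (2,3)
Step 3: enter (2,3), '.' pass, move down to (3,3)
Step 4: enter (3,3), '.' pass, move down to (4,3)
Step 5: enter (4,3), '.' pass, move down to (5,3)
Step 6: enter (5,3), '.' pass, move down to (6,3)
Step 7: enter (6,3), '.' pass, move down to (7,3)
Step 8: enter (7,3), '/' deflects down->left, move left to (7,2)
Step 9: enter (7,2), '\' deflects left->up, move up to (6,2)
Step 10: enter (6,2), '.' pass, move up to (5,2)
Step 11: enter (5,2), '\' deflects up->left, move left to (5,1)
Step 12: enter (5,1), '.' pass, move left to (5,0)
Step 13: enter (5,0), '.' pass, move left to (5,-1)
Step 14: at (5,-1) — EXIT via left edge, pos 5
Distinct cells visited: 13 (path length 13)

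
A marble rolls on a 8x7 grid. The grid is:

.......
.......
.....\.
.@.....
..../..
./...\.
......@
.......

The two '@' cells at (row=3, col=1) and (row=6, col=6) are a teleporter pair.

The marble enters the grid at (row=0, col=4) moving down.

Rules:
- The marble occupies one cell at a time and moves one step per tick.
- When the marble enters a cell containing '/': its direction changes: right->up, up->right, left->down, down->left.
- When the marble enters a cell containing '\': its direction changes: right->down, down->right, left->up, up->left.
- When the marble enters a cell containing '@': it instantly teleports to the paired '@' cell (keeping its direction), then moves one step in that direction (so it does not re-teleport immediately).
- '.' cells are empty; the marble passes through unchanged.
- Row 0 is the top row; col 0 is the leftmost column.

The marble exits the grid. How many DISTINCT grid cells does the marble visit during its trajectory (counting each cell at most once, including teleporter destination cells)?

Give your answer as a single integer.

Answer: 9

Derivation:
Step 1: enter (0,4), '.' pass, move down to (1,4)
Step 2: enter (1,4), '.' pass, move down to (2,4)
Step 3: enter (2,4), '.' pass, move down to (3,4)
Step 4: enter (3,4), '.' pass, move down to (4,4)
Step 5: enter (4,4), '/' deflects down->left, move left to (4,3)
Step 6: enter (4,3), '.' pass, move left to (4,2)
Step 7: enter (4,2), '.' pass, move left to (4,1)
Step 8: enter (4,1), '.' pass, move left to (4,0)
Step 9: enter (4,0), '.' pass, move left to (4,-1)
Step 10: at (4,-1) — EXIT via left edge, pos 4
Distinct cells visited: 9 (path length 9)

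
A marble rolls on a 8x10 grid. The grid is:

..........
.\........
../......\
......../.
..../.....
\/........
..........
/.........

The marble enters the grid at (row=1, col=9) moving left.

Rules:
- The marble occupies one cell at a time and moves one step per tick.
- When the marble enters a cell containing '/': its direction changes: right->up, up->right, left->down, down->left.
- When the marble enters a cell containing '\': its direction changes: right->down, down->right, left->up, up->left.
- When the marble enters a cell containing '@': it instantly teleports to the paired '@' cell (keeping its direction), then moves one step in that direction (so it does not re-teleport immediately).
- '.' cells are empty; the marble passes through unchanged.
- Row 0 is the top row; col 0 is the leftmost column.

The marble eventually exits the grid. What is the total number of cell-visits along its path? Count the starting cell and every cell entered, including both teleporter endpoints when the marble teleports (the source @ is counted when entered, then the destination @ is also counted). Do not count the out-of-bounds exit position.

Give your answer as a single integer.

Answer: 10

Derivation:
Step 1: enter (1,9), '.' pass, move left to (1,8)
Step 2: enter (1,8), '.' pass, move left to (1,7)
Step 3: enter (1,7), '.' pass, move left to (1,6)
Step 4: enter (1,6), '.' pass, move left to (1,5)
Step 5: enter (1,5), '.' pass, move left to (1,4)
Step 6: enter (1,4), '.' pass, move left to (1,3)
Step 7: enter (1,3), '.' pass, move left to (1,2)
Step 8: enter (1,2), '.' pass, move left to (1,1)
Step 9: enter (1,1), '\' deflects left->up, move up to (0,1)
Step 10: enter (0,1), '.' pass, move up to (-1,1)
Step 11: at (-1,1) — EXIT via top edge, pos 1
Path length (cell visits): 10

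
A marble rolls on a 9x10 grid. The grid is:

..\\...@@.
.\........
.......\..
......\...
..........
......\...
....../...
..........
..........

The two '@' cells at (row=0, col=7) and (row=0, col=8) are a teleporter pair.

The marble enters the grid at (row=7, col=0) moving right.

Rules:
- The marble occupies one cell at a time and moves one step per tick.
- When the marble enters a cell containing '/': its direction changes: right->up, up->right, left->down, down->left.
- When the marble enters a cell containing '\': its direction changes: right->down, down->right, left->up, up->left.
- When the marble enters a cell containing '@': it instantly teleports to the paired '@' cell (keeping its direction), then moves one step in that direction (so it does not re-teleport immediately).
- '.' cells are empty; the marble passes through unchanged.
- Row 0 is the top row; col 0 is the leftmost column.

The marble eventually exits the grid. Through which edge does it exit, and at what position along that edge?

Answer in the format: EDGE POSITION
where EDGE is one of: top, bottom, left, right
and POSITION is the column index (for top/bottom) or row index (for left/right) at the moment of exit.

Step 1: enter (7,0), '.' pass, move right to (7,1)
Step 2: enter (7,1), '.' pass, move right to (7,2)
Step 3: enter (7,2), '.' pass, move right to (7,3)
Step 4: enter (7,3), '.' pass, move right to (7,4)
Step 5: enter (7,4), '.' pass, move right to (7,5)
Step 6: enter (7,5), '.' pass, move right to (7,6)
Step 7: enter (7,6), '.' pass, move right to (7,7)
Step 8: enter (7,7), '.' pass, move right to (7,8)
Step 9: enter (7,8), '.' pass, move right to (7,9)
Step 10: enter (7,9), '.' pass, move right to (7,10)
Step 11: at (7,10) — EXIT via right edge, pos 7

Answer: right 7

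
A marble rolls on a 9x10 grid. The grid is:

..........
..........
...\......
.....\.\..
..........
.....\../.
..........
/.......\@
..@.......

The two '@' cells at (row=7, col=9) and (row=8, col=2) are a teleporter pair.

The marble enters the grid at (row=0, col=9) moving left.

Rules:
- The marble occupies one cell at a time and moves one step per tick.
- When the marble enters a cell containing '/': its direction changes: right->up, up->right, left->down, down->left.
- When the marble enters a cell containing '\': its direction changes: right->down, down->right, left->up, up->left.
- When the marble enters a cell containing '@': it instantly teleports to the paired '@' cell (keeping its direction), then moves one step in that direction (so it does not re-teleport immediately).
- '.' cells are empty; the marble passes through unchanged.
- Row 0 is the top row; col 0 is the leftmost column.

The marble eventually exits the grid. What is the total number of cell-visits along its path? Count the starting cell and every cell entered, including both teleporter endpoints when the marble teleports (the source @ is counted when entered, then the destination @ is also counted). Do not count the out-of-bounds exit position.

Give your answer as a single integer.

Step 1: enter (0,9), '.' pass, move left to (0,8)
Step 2: enter (0,8), '.' pass, move left to (0,7)
Step 3: enter (0,7), '.' pass, move left to (0,6)
Step 4: enter (0,6), '.' pass, move left to (0,5)
Step 5: enter (0,5), '.' pass, move left to (0,4)
Step 6: enter (0,4), '.' pass, move left to (0,3)
Step 7: enter (0,3), '.' pass, move left to (0,2)
Step 8: enter (0,2), '.' pass, move left to (0,1)
Step 9: enter (0,1), '.' pass, move left to (0,0)
Step 10: enter (0,0), '.' pass, move left to (0,-1)
Step 11: at (0,-1) — EXIT via left edge, pos 0
Path length (cell visits): 10

Answer: 10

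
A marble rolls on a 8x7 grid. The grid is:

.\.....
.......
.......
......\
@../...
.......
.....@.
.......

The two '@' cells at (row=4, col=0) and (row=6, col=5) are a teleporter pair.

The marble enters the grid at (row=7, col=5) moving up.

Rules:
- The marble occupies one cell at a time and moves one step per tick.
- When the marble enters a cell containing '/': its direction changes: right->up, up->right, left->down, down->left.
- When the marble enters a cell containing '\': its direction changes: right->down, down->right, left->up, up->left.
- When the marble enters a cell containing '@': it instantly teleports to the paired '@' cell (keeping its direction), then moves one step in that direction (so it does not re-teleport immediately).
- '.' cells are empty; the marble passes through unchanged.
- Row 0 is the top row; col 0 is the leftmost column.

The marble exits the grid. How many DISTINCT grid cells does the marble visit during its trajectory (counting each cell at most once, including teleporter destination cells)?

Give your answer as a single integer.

Answer: 7

Derivation:
Step 1: enter (7,5), '.' pass, move up to (6,5)
Step 2: enter (6,5), '@' teleport (6,5)->(4,0), also enter (4,0), move up to (3,0)
Step 3: enter (3,0), '.' pass, move up to (2,0)
Step 4: enter (2,0), '.' pass, move up to (1,0)
Step 5: enter (1,0), '.' pass, move up to (0,0)
Step 6: enter (0,0), '.' pass, move up to (-1,0)
Step 7: at (-1,0) — EXIT via top edge, pos 0
Distinct cells visited: 7 (path length 7)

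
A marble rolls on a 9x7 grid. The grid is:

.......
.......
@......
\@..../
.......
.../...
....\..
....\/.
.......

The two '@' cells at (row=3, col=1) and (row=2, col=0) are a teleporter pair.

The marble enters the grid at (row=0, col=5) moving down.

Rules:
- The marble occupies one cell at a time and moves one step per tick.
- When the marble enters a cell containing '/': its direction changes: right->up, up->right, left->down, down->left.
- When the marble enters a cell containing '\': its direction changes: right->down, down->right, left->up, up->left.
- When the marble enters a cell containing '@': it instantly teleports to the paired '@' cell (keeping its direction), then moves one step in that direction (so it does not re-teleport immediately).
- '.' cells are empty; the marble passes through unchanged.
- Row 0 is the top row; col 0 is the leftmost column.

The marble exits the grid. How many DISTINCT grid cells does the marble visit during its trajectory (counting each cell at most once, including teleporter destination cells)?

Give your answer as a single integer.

Step 1: enter (0,5), '.' pass, move down to (1,5)
Step 2: enter (1,5), '.' pass, move down to (2,5)
Step 3: enter (2,5), '.' pass, move down to (3,5)
Step 4: enter (3,5), '.' pass, move down to (4,5)
Step 5: enter (4,5), '.' pass, move down to (5,5)
Step 6: enter (5,5), '.' pass, move down to (6,5)
Step 7: enter (6,5), '.' pass, move down to (7,5)
Step 8: enter (7,5), '/' deflects down->left, move left to (7,4)
Step 9: enter (7,4), '\' deflects left->up, move up to (6,4)
Step 10: enter (6,4), '\' deflects up->left, move left to (6,3)
Step 11: enter (6,3), '.' pass, move left to (6,2)
Step 12: enter (6,2), '.' pass, move left to (6,1)
Step 13: enter (6,1), '.' pass, move left to (6,0)
Step 14: enter (6,0), '.' pass, move left to (6,-1)
Step 15: at (6,-1) — EXIT via left edge, pos 6
Distinct cells visited: 14 (path length 14)

Answer: 14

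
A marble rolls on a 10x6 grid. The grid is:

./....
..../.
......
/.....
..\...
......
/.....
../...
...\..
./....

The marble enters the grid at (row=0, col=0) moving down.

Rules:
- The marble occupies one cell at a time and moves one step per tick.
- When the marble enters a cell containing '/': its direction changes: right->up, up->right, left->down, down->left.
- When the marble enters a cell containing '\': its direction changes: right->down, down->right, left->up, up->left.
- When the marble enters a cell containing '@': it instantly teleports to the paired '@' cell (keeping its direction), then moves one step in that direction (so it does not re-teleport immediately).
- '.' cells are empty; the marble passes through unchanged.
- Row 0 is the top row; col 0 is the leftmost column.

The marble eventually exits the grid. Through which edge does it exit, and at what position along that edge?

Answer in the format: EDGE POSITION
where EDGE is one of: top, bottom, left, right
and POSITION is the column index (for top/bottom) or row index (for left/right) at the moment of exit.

Step 1: enter (0,0), '.' pass, move down to (1,0)
Step 2: enter (1,0), '.' pass, move down to (2,0)
Step 3: enter (2,0), '.' pass, move down to (3,0)
Step 4: enter (3,0), '/' deflects down->left, move left to (3,-1)
Step 5: at (3,-1) — EXIT via left edge, pos 3

Answer: left 3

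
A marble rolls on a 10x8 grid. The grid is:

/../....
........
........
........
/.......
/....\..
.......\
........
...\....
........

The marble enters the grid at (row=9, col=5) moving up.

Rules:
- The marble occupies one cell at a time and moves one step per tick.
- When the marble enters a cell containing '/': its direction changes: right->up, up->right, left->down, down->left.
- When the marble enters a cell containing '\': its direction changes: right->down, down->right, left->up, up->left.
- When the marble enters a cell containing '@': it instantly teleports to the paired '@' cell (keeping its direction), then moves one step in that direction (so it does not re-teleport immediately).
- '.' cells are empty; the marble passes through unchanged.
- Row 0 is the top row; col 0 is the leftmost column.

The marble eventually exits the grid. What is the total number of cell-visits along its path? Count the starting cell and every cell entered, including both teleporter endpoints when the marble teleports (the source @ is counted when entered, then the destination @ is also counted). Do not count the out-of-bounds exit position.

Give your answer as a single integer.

Step 1: enter (9,5), '.' pass, move up to (8,5)
Step 2: enter (8,5), '.' pass, move up to (7,5)
Step 3: enter (7,5), '.' pass, move up to (6,5)
Step 4: enter (6,5), '.' pass, move up to (5,5)
Step 5: enter (5,5), '\' deflects up->left, move left to (5,4)
Step 6: enter (5,4), '.' pass, move left to (5,3)
Step 7: enter (5,3), '.' pass, move left to (5,2)
Step 8: enter (5,2), '.' pass, move left to (5,1)
Step 9: enter (5,1), '.' pass, move left to (5,0)
Step 10: enter (5,0), '/' deflects left->down, move down to (6,0)
Step 11: enter (6,0), '.' pass, move down to (7,0)
Step 12: enter (7,0), '.' pass, move down to (8,0)
Step 13: enter (8,0), '.' pass, move down to (9,0)
Step 14: enter (9,0), '.' pass, move down to (10,0)
Step 15: at (10,0) — EXIT via bottom edge, pos 0
Path length (cell visits): 14

Answer: 14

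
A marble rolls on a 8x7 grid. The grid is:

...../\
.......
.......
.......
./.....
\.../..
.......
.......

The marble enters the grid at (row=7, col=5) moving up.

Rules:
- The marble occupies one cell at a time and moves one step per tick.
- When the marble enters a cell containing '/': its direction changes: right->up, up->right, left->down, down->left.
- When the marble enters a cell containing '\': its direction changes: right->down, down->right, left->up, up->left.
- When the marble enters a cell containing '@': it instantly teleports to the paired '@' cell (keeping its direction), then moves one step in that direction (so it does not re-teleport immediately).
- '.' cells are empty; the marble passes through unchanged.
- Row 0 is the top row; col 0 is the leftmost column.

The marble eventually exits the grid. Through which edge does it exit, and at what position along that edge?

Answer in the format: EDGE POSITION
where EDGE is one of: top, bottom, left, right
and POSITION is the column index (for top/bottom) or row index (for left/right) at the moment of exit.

Answer: bottom 6

Derivation:
Step 1: enter (7,5), '.' pass, move up to (6,5)
Step 2: enter (6,5), '.' pass, move up to (5,5)
Step 3: enter (5,5), '.' pass, move up to (4,5)
Step 4: enter (4,5), '.' pass, move up to (3,5)
Step 5: enter (3,5), '.' pass, move up to (2,5)
Step 6: enter (2,5), '.' pass, move up to (1,5)
Step 7: enter (1,5), '.' pass, move up to (0,5)
Step 8: enter (0,5), '/' deflects up->right, move right to (0,6)
Step 9: enter (0,6), '\' deflects right->down, move down to (1,6)
Step 10: enter (1,6), '.' pass, move down to (2,6)
Step 11: enter (2,6), '.' pass, move down to (3,6)
Step 12: enter (3,6), '.' pass, move down to (4,6)
Step 13: enter (4,6), '.' pass, move down to (5,6)
Step 14: enter (5,6), '.' pass, move down to (6,6)
Step 15: enter (6,6), '.' pass, move down to (7,6)
Step 16: enter (7,6), '.' pass, move down to (8,6)
Step 17: at (8,6) — EXIT via bottom edge, pos 6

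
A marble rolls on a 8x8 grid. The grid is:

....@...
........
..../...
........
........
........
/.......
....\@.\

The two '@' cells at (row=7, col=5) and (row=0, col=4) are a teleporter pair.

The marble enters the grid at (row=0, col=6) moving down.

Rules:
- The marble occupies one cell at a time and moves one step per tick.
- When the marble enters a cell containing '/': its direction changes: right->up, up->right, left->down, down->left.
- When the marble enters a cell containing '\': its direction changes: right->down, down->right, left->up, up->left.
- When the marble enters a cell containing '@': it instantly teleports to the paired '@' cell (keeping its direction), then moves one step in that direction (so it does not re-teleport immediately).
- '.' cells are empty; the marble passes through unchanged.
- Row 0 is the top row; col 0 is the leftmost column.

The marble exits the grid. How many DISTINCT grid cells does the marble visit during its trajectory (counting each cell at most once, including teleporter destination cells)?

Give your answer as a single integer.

Step 1: enter (0,6), '.' pass, move down to (1,6)
Step 2: enter (1,6), '.' pass, move down to (2,6)
Step 3: enter (2,6), '.' pass, move down to (3,6)
Step 4: enter (3,6), '.' pass, move down to (4,6)
Step 5: enter (4,6), '.' pass, move down to (5,6)
Step 6: enter (5,6), '.' pass, move down to (6,6)
Step 7: enter (6,6), '.' pass, move down to (7,6)
Step 8: enter (7,6), '.' pass, move down to (8,6)
Step 9: at (8,6) — EXIT via bottom edge, pos 6
Distinct cells visited: 8 (path length 8)

Answer: 8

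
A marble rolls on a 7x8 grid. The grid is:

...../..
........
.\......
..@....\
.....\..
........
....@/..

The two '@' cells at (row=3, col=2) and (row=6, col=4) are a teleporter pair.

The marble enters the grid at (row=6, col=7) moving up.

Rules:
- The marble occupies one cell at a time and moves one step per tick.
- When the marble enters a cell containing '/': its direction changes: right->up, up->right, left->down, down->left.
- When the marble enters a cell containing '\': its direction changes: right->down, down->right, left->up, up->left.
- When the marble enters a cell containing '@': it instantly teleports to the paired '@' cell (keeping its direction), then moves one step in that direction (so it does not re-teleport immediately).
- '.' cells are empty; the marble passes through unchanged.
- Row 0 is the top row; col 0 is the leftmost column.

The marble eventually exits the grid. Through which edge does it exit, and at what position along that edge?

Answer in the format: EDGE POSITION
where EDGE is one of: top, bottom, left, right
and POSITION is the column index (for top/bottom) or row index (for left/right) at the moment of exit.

Answer: left 6

Derivation:
Step 1: enter (6,7), '.' pass, move up to (5,7)
Step 2: enter (5,7), '.' pass, move up to (4,7)
Step 3: enter (4,7), '.' pass, move up to (3,7)
Step 4: enter (3,7), '\' deflects up->left, move left to (3,6)
Step 5: enter (3,6), '.' pass, move left to (3,5)
Step 6: enter (3,5), '.' pass, move left to (3,4)
Step 7: enter (3,4), '.' pass, move left to (3,3)
Step 8: enter (3,3), '.' pass, move left to (3,2)
Step 9: enter (3,2), '@' teleport (3,2)->(6,4), also enter (6,4), move left to (6,3)
Step 10: enter (6,3), '.' pass, move left to (6,2)
Step 11: enter (6,2), '.' pass, move left to (6,1)
Step 12: enter (6,1), '.' pass, move left to (6,0)
Step 13: enter (6,0), '.' pass, move left to (6,-1)
Step 14: at (6,-1) — EXIT via left edge, pos 6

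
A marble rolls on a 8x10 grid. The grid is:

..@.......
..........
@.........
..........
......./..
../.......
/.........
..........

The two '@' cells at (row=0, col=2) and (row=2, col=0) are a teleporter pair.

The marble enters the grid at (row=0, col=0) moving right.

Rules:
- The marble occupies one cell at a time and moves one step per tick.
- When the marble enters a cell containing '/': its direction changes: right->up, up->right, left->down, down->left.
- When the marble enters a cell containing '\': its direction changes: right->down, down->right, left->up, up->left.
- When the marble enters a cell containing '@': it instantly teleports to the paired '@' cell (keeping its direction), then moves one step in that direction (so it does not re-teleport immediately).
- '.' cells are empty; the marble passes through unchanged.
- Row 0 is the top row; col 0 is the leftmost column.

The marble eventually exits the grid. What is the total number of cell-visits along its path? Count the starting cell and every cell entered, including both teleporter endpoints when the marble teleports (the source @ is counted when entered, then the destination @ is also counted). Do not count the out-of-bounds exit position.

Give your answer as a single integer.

Answer: 13

Derivation:
Step 1: enter (0,0), '.' pass, move right to (0,1)
Step 2: enter (0,1), '.' pass, move right to (0,2)
Step 3: enter (0,2), '@' teleport (0,2)->(2,0), also enter (2,0), move right to (2,1)
Step 4: enter (2,1), '.' pass, move right to (2,2)
Step 5: enter (2,2), '.' pass, move right to (2,3)
Step 6: enter (2,3), '.' pass, move right to (2,4)
Step 7: enter (2,4), '.' pass, move right to (2,5)
Step 8: enter (2,5), '.' pass, move right to (2,6)
Step 9: enter (2,6), '.' pass, move right to (2,7)
Step 10: enter (2,7), '.' pass, move right to (2,8)
Step 11: enter (2,8), '.' pass, move right to (2,9)
Step 12: enter (2,9), '.' pass, move right to (2,10)
Step 13: at (2,10) — EXIT via right edge, pos 2
Path length (cell visits): 13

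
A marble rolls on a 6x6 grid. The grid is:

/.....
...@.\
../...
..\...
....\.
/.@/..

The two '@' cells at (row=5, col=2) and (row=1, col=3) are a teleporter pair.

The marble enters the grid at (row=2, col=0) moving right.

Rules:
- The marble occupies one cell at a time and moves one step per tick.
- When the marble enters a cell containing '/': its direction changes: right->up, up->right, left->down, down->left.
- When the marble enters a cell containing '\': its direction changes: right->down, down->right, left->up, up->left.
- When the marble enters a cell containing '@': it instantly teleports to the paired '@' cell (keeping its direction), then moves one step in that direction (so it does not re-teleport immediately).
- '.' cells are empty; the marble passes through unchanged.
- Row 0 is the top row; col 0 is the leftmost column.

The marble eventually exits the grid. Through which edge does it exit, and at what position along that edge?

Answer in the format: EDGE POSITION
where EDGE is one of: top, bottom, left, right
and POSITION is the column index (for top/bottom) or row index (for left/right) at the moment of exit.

Step 1: enter (2,0), '.' pass, move right to (2,1)
Step 2: enter (2,1), '.' pass, move right to (2,2)
Step 3: enter (2,2), '/' deflects right->up, move up to (1,2)
Step 4: enter (1,2), '.' pass, move up to (0,2)
Step 5: enter (0,2), '.' pass, move up to (-1,2)
Step 6: at (-1,2) — EXIT via top edge, pos 2

Answer: top 2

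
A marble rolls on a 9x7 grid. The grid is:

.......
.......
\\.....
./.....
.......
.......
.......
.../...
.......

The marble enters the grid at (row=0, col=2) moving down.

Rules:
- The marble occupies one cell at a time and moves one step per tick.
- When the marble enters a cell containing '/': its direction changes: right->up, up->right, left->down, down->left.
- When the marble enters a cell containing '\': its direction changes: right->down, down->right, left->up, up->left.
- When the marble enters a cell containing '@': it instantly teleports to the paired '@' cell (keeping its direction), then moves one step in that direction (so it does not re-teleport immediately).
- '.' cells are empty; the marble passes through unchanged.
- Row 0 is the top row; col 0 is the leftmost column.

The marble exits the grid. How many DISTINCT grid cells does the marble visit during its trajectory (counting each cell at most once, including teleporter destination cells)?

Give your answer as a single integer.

Step 1: enter (0,2), '.' pass, move down to (1,2)
Step 2: enter (1,2), '.' pass, move down to (2,2)
Step 3: enter (2,2), '.' pass, move down to (3,2)
Step 4: enter (3,2), '.' pass, move down to (4,2)
Step 5: enter (4,2), '.' pass, move down to (5,2)
Step 6: enter (5,2), '.' pass, move down to (6,2)
Step 7: enter (6,2), '.' pass, move down to (7,2)
Step 8: enter (7,2), '.' pass, move down to (8,2)
Step 9: enter (8,2), '.' pass, move down to (9,2)
Step 10: at (9,2) — EXIT via bottom edge, pos 2
Distinct cells visited: 9 (path length 9)

Answer: 9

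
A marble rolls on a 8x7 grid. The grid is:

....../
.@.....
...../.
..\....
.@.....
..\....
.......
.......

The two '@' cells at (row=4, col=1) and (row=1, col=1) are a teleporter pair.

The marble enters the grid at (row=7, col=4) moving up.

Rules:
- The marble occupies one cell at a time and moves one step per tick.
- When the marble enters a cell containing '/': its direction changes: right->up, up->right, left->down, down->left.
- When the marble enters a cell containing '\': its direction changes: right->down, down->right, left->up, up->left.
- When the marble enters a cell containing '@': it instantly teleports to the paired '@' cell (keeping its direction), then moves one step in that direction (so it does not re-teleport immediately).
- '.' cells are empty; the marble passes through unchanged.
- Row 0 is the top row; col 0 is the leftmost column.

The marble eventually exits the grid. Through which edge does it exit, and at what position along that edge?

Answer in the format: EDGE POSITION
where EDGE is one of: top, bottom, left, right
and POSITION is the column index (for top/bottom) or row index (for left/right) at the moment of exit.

Step 1: enter (7,4), '.' pass, move up to (6,4)
Step 2: enter (6,4), '.' pass, move up to (5,4)
Step 3: enter (5,4), '.' pass, move up to (4,4)
Step 4: enter (4,4), '.' pass, move up to (3,4)
Step 5: enter (3,4), '.' pass, move up to (2,4)
Step 6: enter (2,4), '.' pass, move up to (1,4)
Step 7: enter (1,4), '.' pass, move up to (0,4)
Step 8: enter (0,4), '.' pass, move up to (-1,4)
Step 9: at (-1,4) — EXIT via top edge, pos 4

Answer: top 4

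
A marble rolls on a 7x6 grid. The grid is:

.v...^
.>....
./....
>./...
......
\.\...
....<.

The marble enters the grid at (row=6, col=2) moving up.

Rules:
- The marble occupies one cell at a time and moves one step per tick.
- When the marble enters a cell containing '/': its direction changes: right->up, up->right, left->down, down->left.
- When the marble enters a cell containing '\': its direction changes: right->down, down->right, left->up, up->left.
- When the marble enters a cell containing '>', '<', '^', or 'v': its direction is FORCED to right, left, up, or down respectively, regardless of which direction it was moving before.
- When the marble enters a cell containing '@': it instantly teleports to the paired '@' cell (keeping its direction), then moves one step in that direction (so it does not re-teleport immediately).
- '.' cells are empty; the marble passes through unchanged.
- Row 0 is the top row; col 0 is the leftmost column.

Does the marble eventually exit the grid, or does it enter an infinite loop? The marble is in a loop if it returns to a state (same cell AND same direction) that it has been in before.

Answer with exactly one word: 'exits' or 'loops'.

Answer: exits

Derivation:
Step 1: enter (6,2), '.' pass, move up to (5,2)
Step 2: enter (5,2), '\' deflects up->left, move left to (5,1)
Step 3: enter (5,1), '.' pass, move left to (5,0)
Step 4: enter (5,0), '\' deflects left->up, move up to (4,0)
Step 5: enter (4,0), '.' pass, move up to (3,0)
Step 6: enter (3,0), '>' forces up->right, move right to (3,1)
Step 7: enter (3,1), '.' pass, move right to (3,2)
Step 8: enter (3,2), '/' deflects right->up, move up to (2,2)
Step 9: enter (2,2), '.' pass, move up to (1,2)
Step 10: enter (1,2), '.' pass, move up to (0,2)
Step 11: enter (0,2), '.' pass, move up to (-1,2)
Step 12: at (-1,2) — EXIT via top edge, pos 2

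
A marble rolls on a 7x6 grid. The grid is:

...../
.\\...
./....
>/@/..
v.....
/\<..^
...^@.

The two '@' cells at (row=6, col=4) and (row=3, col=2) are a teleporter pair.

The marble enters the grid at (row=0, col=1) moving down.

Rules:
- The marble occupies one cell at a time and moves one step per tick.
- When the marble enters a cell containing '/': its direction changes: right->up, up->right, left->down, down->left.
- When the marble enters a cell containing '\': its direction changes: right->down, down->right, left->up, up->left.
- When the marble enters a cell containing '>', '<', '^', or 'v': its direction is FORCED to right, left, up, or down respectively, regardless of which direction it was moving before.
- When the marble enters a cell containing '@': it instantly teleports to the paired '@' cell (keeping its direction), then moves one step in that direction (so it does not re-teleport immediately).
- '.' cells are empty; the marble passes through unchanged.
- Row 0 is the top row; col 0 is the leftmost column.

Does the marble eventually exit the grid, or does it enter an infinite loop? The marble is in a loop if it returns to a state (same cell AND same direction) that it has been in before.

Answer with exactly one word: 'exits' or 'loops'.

Answer: exits

Derivation:
Step 1: enter (0,1), '.' pass, move down to (1,1)
Step 2: enter (1,1), '\' deflects down->right, move right to (1,2)
Step 3: enter (1,2), '\' deflects right->down, move down to (2,2)
Step 4: enter (2,2), '.' pass, move down to (3,2)
Step 5: enter (3,2), '@' teleport (3,2)->(6,4), also enter (6,4), move down to (7,4)
Step 6: at (7,4) — EXIT via bottom edge, pos 4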